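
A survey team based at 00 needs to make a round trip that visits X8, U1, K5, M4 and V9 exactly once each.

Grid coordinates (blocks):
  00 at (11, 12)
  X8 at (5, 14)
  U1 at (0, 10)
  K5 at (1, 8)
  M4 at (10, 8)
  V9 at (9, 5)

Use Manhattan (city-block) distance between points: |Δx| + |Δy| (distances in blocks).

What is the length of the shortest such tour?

Shortest round trip = 40 blocks.

00 - X8 - U1 - K5 - M4 - V9 - 00: 8+9+3+9+4+9 = 42
00 - X8 - U1 - K5 - V9 - M4 - 00: 8+9+3+11+4+5 = 40
00 - X8 - U1 - M4 - K5 - V9 - 00: 8+9+12+9+11+9 = 58
00 - X8 - U1 - M4 - V9 - K5 - 00: 8+9+12+4+11+14 = 58
00 - X8 - U1 - V9 - K5 - M4 - 00: 8+9+14+11+9+5 = 56
00 - X8 - U1 - V9 - M4 - K5 - 00: 8+9+14+4+9+14 = 58
00 - X8 - K5 - U1 - M4 - V9 - 00: 8+10+3+12+4+9 = 46
00 - X8 - K5 - U1 - V9 - M4 - 00: 8+10+3+14+4+5 = 44
00 - X8 - K5 - M4 - U1 - V9 - 00: 8+10+9+12+14+9 = 62
00 - X8 - K5 - M4 - V9 - U1 - 00: 8+10+9+4+14+13 = 58
00 - X8 - K5 - V9 - U1 - M4 - 00: 8+10+11+14+12+5 = 60
00 - X8 - K5 - V9 - M4 - U1 - 00: 8+10+11+4+12+13 = 58
00 - X8 - M4 - U1 - K5 - V9 - 00: 8+11+12+3+11+9 = 54
00 - X8 - M4 - U1 - V9 - K5 - 00: 8+11+12+14+11+14 = 70
… (46 more)
The minimum is 40.
One optimal route: 00 → X8 → U1 → K5 → V9 → M4 → 00 (or its reverse).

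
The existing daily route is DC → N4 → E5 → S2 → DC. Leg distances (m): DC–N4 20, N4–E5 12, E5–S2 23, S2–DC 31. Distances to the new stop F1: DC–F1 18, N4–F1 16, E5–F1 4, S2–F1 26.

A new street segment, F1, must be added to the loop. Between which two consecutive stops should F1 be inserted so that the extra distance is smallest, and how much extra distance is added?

Insertion cost between consecutive stops i–j is d(i,F1) + d(F1,j) − d(i,j):
  between DC and N4: 18 + 16 − 20 = 14
  between N4 and E5: 16 + 4 − 12 = 8
  between E5 and S2: 4 + 26 − 23 = 7
  between S2 and DC: 26 + 18 − 31 = 13
Cheapest insertion is between E5 and S2, adding 7.
New total = 86 + 7 = 93.

Adding 7 m by placing F1 on the E5–S2 leg.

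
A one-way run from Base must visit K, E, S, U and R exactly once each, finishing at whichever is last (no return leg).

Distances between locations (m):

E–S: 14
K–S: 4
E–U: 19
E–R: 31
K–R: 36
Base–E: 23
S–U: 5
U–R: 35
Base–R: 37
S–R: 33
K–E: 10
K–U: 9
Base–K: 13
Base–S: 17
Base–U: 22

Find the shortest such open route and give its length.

Minimum one-way distance = 72 m.

There are 5! = 120 possible orderings.
Base→K→E→S→U→R: 13+10+14+5+35 = 77
Base→K→E→S→R→U: 13+10+14+33+35 = 105
Base→K→E→U→S→R: 13+10+19+5+33 = 80
Base→K→E→U→R→S: 13+10+19+35+33 = 110
Base→K→E→R→S→U: 13+10+31+33+5 = 92
Base→K→E→R→U→S: 13+10+31+35+5 = 94
Base→K→S→E→U→R: 13+4+14+19+35 = 85
Base→K→S→E→R→U: 13+4+14+31+35 = 97
Base→K→S→U→E→R: 13+4+5+19+31 = 72
Base→K→S→U→R→E: 13+4+5+35+31 = 88
Base→K→S→R→E→U: 13+4+33+31+19 = 100
Base→K→S→R→U→E: 13+4+33+35+19 = 104
Base→K→U→E→S→R: 13+9+19+14+33 = 88
Base→K→U→E→R→S: 13+9+19+31+33 = 105
… (106 more)
The minimum is 72.
One shortest path: Base → K → S → U → E → R.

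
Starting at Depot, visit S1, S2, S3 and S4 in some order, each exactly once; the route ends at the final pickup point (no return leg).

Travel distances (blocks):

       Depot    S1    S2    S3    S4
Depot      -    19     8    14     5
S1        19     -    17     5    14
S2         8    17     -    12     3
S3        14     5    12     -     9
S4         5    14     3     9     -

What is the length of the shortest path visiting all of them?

25 blocks — the minimum one-way total.

There are 4! = 24 possible orderings.
Depot → S1 → S2 → S3 → S4: 19+17+12+9 = 57
Depot → S1 → S2 → S4 → S3: 19+17+3+9 = 48
Depot → S1 → S3 → S2 → S4: 19+5+12+3 = 39
Depot → S1 → S3 → S4 → S2: 19+5+9+3 = 36
Depot → S1 → S4 → S2 → S3: 19+14+3+12 = 48
Depot → S1 → S4 → S3 → S2: 19+14+9+12 = 54
Depot → S2 → S1 → S3 → S4: 8+17+5+9 = 39
Depot → S2 → S1 → S4 → S3: 8+17+14+9 = 48
Depot → S2 → S3 → S1 → S4: 8+12+5+14 = 39
Depot → S2 → S3 → S4 → S1: 8+12+9+14 = 43
Depot → S2 → S4 → S1 → S3: 8+3+14+5 = 30
Depot → S2 → S4 → S3 → S1: 8+3+9+5 = 25
Depot → S3 → S1 → S2 → S4: 14+5+17+3 = 39
Depot → S3 → S1 → S4 → S2: 14+5+14+3 = 36
… (10 more)
The minimum is 25.
One shortest path: Depot → S2 → S4 → S3 → S1.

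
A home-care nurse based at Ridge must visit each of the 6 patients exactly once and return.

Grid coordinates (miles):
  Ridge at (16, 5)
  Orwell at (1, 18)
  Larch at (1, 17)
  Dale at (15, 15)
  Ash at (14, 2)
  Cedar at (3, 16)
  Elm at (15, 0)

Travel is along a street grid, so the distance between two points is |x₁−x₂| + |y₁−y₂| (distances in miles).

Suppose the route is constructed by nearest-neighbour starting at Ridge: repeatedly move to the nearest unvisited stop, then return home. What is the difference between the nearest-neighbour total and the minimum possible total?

From Ridge: Ash=5, Elm=6, Dale=11, Cedar=24, Larch=27, Orwell=28 → choose Ash (5).
From Ash: Elm=3, Dale=14, Cedar=25, Larch=28, Orwell=29 → choose Elm (3).
From Elm: Dale=15, Cedar=28, Larch=31, Orwell=32 → choose Dale (15).
From Dale: Cedar=13, Larch=16, Orwell=17 → choose Cedar (13).
From Cedar: Larch=3, Orwell=4 → choose Larch (3).
From Larch: Orwell=1 → choose Orwell (1).
NN route Ridge → Ash → Elm → Dale → Cedar → Larch → Orwell → Ridge costs 68.
Optimal: Ridge → Dale → Orwell → Larch → Cedar → Ash → Elm → Ridge costs 66 (by enumerating all 360 distinct tours).
Excess = 68 − 66 = 2.

Excess over optimum: 2 miles.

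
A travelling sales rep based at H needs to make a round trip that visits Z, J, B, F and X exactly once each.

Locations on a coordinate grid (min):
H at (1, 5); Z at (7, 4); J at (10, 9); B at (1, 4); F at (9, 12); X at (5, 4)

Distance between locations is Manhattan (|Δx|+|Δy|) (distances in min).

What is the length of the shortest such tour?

With 5 stops there are 5!/2 = 60 distinct round trips (a route and its reverse cost the same).
H - Z - J - B - F - X - H: 7+8+14+16+12+5 = 62
H - Z - J - B - X - F - H: 7+8+14+4+12+15 = 60
H - Z - J - F - B - X - H: 7+8+4+16+4+5 = 44
H - Z - J - F - X - B - H: 7+8+4+12+4+1 = 36
H - Z - J - X - B - F - H: 7+8+10+4+16+15 = 60
H - Z - J - X - F - B - H: 7+8+10+12+16+1 = 54
H - Z - B - J - F - X - H: 7+6+14+4+12+5 = 48
H - Z - B - J - X - F - H: 7+6+14+10+12+15 = 64
H - Z - B - F - J - X - H: 7+6+16+4+10+5 = 48
H - Z - B - F - X - J - H: 7+6+16+12+10+13 = 64
H - Z - B - X - J - F - H: 7+6+4+10+4+15 = 46
H - Z - B - X - F - J - H: 7+6+4+12+4+13 = 46
H - Z - F - J - B - X - H: 7+10+4+14+4+5 = 44
H - Z - F - J - X - B - H: 7+10+4+10+4+1 = 36
… (46 more)
H - J - F - Z - X - B - H: 13+4+10+2+4+1 = 34  ← best
The minimum is 34.
One optimal route: H → J → F → Z → X → B → H (or its reverse).

Shortest round trip = 34 min.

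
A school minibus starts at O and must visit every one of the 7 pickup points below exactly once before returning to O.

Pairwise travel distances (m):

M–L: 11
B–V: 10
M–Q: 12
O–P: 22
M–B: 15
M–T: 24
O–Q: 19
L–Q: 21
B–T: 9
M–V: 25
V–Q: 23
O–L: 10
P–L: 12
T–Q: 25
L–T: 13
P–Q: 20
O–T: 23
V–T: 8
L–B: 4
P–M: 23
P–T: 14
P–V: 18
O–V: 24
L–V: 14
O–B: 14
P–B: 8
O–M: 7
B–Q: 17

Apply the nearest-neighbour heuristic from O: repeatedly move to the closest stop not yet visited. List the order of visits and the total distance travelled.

94 m along O → M → L → B → P → T → V → Q → O.

From O: distances to unvisited — M=7, L=10, B=14, Q=19, P=22, T=23, V=24. Nearest is M (7).
From M: distances to unvisited — L=11, Q=12, B=15, P=23, T=24, V=25. Nearest is L (11).
From L: distances to unvisited — B=4, P=12, T=13, V=14, Q=21. Nearest is B (4).
From B: distances to unvisited — P=8, T=9, V=10, Q=17. Nearest is P (8).
From P: distances to unvisited — T=14, V=18, Q=20. Nearest is T (14).
From T: distances to unvisited — V=8, Q=25. Nearest is V (8).
From V: distances to unvisited — Q=23. Nearest is Q (23).
Return Q→O: 19.
Total = 7 + 11 + 4 + 8 + 14 + 8 + 23 + 19 = 94.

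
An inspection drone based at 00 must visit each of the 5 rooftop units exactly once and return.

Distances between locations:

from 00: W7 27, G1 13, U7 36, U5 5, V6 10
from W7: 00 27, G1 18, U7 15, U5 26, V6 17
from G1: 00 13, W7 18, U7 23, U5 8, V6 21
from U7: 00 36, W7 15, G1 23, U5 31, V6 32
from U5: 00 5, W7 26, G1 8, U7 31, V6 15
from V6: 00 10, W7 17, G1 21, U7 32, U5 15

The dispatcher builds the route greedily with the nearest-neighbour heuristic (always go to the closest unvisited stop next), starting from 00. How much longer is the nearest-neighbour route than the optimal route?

The nearest-neighbour route is 10 longer than optimal.

From 00: U5=5, V6=10, G1=13, W7=27, U7=36 → choose U5 (5).
From U5: G1=8, V6=15, W7=26, U7=31 → choose G1 (8).
From G1: W7=18, V6=21, U7=23 → choose W7 (18).
From W7: U7=15, V6=17 → choose U7 (15).
From U7: V6=32 → choose V6 (32).
NN route 00 → U5 → G1 → W7 → U7 → V6 → 00 costs 88.
Optimal: 00 → U5 → G1 → U7 → W7 → V6 → 00 costs 78 (by enumerating all 60 distinct tours).
Excess = 88 − 78 = 10.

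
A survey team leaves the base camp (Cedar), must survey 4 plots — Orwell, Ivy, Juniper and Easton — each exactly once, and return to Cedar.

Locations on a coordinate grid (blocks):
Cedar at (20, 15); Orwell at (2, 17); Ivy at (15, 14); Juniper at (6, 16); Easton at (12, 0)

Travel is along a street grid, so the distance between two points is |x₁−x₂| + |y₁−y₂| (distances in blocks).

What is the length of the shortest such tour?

Shortest round trip = 70 blocks.

Cedar → Orwell → Ivy → Juniper → Easton → Cedar: 20+16+11+22+23 = 92
Cedar → Orwell → Ivy → Easton → Juniper → Cedar: 20+16+17+22+15 = 90
Cedar → Orwell → Juniper → Ivy → Easton → Cedar: 20+5+11+17+23 = 76
Cedar → Orwell → Juniper → Easton → Ivy → Cedar: 20+5+22+17+6 = 70
Cedar → Orwell → Easton → Ivy → Juniper → Cedar: 20+27+17+11+15 = 90
Cedar → Orwell → Easton → Juniper → Ivy → Cedar: 20+27+22+11+6 = 86
Cedar → Ivy → Orwell → Juniper → Easton → Cedar: 6+16+5+22+23 = 72
Cedar → Ivy → Orwell → Easton → Juniper → Cedar: 6+16+27+22+15 = 86
Cedar → Ivy → Juniper → Orwell → Easton → Cedar: 6+11+5+27+23 = 72
Cedar → Ivy → Easton → Orwell → Juniper → Cedar: 6+17+27+5+15 = 70
Cedar → Juniper → Orwell → Ivy → Easton → Cedar: 15+5+16+17+23 = 76
Cedar → Juniper → Ivy → Orwell → Easton → Cedar: 15+11+16+27+23 = 92
The minimum is 70.
One optimal route: Cedar → Orwell → Juniper → Easton → Ivy → Cedar (or its reverse).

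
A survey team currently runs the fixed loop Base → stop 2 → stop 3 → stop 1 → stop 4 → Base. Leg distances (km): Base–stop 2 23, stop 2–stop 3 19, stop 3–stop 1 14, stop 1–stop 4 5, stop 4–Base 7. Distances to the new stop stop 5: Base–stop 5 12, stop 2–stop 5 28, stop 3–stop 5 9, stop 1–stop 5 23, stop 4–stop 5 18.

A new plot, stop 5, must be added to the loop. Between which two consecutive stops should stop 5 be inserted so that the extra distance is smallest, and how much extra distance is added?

Insertion cost between consecutive stops i–j is d(i,stop 5) + d(stop 5,j) − d(i,j):
  between Base and stop 2: 12 + 28 − 23 = 17
  between stop 2 and stop 3: 28 + 9 − 19 = 18
  between stop 3 and stop 1: 9 + 23 − 14 = 18
  between stop 1 and stop 4: 23 + 18 − 5 = 36
  between stop 4 and Base: 18 + 12 − 7 = 23
Cheapest insertion is between Base and stop 2, adding 17.
New total = 68 + 17 = 85.

Adding 17 km by placing stop 5 on the Base–stop 2 leg.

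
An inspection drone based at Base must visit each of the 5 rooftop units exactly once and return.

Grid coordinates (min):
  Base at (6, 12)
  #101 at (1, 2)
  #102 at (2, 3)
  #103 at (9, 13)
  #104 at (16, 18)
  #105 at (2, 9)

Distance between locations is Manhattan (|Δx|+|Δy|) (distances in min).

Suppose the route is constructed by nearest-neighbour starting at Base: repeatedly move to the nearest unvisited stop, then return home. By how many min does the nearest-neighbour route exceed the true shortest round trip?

8 min longer than the optimal tour.

From Base: #103=4, #105=7, #102=13, #101=15, #104=16 → choose #103 (4).
From #103: #105=11, #104=12, #102=17, #101=19 → choose #105 (11).
From #105: #102=6, #101=8, #104=23 → choose #102 (6).
From #102: #101=2, #104=29 → choose #101 (2).
From #101: #104=31 → choose #104 (31).
NN route Base → #103 → #105 → #102 → #101 → #104 → Base costs 70.
Optimal: Base → #101 → #102 → #105 → #103 → #104 → Base costs 62 (by enumerating all 60 distinct tours).
Excess = 70 − 62 = 8.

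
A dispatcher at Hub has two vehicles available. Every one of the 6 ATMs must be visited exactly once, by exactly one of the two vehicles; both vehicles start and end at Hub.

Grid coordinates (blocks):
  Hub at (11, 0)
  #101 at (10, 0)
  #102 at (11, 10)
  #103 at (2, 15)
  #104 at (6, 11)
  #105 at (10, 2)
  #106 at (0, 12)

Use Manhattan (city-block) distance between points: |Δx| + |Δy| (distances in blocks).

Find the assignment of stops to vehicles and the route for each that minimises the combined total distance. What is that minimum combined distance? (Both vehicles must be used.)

Minimum combined distance: 54 blocks.

Try each way of splitting the stops between the two vehicles (each non-empty) and, for each split, find the best tour for each vehicle:
  {#101} + {#102, #103, #104, #105, #106}: 2 + 52 = 54
  {#102} + {#101, #103, #104, #105, #106}: 20 + 52 = 72
  {#101, #102} + {#103, #104, #105, #106}: 22 + 52 = 74
  {#103} + {#101, #102, #104, #105, #106}: 48 + 46 = 94
  {#101, #103} + {#102, #104, #105, #106}: 48 + 46 = 94
  {#102, #103} + {#101, #104, #105, #106}: 48 + 46 = 94
  … (31 splits in total)
Best: vehicle 1 Hub → #101 → Hub = 2; vehicle 2 Hub → #102 → #103 → #106 → #104 → #105 → Hub = 52; combined 54.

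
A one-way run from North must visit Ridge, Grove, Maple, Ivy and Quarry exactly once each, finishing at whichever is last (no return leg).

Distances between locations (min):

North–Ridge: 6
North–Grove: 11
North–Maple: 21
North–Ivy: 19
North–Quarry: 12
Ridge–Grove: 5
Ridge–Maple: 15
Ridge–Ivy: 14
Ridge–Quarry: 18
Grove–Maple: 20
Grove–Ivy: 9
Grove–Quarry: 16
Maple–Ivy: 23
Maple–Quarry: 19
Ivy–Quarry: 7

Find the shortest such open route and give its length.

Minimum one-way distance = 46 min.

There are 5! = 120 possible orderings.
North → Ridge → Grove → Maple → Ivy → Quarry: 6+5+20+23+7 = 61
North → Ridge → Grove → Maple → Quarry → Ivy: 6+5+20+19+7 = 57
North → Ridge → Grove → Ivy → Maple → Quarry: 6+5+9+23+19 = 62
North → Ridge → Grove → Ivy → Quarry → Maple: 6+5+9+7+19 = 46
North → Ridge → Grove → Quarry → Maple → Ivy: 6+5+16+19+23 = 69
North → Ridge → Grove → Quarry → Ivy → Maple: 6+5+16+7+23 = 57
North → Ridge → Maple → Grove → Ivy → Quarry: 6+15+20+9+7 = 57
North → Ridge → Maple → Grove → Quarry → Ivy: 6+15+20+16+7 = 64
North → Ridge → Maple → Ivy → Grove → Quarry: 6+15+23+9+16 = 69
North → Ridge → Maple → Ivy → Quarry → Grove: 6+15+23+7+16 = 67
North → Ridge → Maple → Quarry → Grove → Ivy: 6+15+19+16+9 = 65
North → Ridge → Maple → Quarry → Ivy → Grove: 6+15+19+7+9 = 56
North → Ridge → Ivy → Grove → Maple → Quarry: 6+14+9+20+19 = 68
North → Ridge → Ivy → Grove → Quarry → Maple: 6+14+9+16+19 = 64
… (106 more)
The minimum is 46.
One shortest path: North → Ridge → Grove → Ivy → Quarry → Maple.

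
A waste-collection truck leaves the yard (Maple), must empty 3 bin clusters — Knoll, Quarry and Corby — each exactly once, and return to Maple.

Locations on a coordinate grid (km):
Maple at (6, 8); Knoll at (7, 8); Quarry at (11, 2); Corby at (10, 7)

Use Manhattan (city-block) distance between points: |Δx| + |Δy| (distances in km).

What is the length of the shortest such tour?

There are 3 distinct closed tours to check (reversals are equivalent).
Maple → Knoll → Quarry → Corby → Maple: 1+10+6+5 = 22
Maple → Knoll → Corby → Quarry → Maple: 1+4+6+11 = 22
Maple → Quarry → Knoll → Corby → Maple: 11+10+4+5 = 30
The minimum is 22.
One optimal route: Maple → Knoll → Quarry → Corby → Maple (or its reverse).

Minimum total distance: 22 km.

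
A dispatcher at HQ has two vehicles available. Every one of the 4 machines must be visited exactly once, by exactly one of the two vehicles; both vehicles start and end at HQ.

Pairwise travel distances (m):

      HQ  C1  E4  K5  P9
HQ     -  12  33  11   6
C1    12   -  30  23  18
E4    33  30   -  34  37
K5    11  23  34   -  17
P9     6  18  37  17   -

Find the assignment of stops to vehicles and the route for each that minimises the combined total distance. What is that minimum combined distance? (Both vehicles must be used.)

Check every non-empty split of the stops between the two vehicles; for each half take its own optimal tour:
  {C1} + {E4, K5, P9}: 24 + 88 = 112
  {E4} + {C1, K5, P9}: 66 + 58 = 124
  {C1, E4} + {K5, P9}: 75 + 34 = 109
  {K5} + {C1, E4, P9}: 22 + 85 = 107
  {C1, K5} + {E4, P9}: 46 + 76 = 122
  {E4, K5} + {C1, P9}: 78 + 36 = 114
  … (7 splits in total)
  {C1, E4, K5} + {P9}: 87 + 12 = 99  ← best
Best: vehicle 1 HQ → C1 → E4 → K5 → HQ = 87; vehicle 2 HQ → P9 → HQ = 12; combined 99.

99 m — the smallest possible combined total.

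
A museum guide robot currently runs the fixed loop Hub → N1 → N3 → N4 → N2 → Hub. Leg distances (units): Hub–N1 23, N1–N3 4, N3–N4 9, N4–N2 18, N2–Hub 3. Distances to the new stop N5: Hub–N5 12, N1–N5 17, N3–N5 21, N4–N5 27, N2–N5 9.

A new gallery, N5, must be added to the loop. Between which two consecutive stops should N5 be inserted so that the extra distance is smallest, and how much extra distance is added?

Insertion cost between consecutive stops i–j is d(i,N5) + d(N5,j) − d(i,j):
  between Hub and N1: 12 + 17 − 23 = 6
  between N1 and N3: 17 + 21 − 4 = 34
  between N3 and N4: 21 + 27 − 9 = 39
  between N4 and N2: 27 + 9 − 18 = 18
  between N2 and Hub: 9 + 12 − 3 = 18
Cheapest insertion is between Hub and N1, adding 6.
New total = 57 + 6 = 63.

+6 — insert N5 between Hub and N1.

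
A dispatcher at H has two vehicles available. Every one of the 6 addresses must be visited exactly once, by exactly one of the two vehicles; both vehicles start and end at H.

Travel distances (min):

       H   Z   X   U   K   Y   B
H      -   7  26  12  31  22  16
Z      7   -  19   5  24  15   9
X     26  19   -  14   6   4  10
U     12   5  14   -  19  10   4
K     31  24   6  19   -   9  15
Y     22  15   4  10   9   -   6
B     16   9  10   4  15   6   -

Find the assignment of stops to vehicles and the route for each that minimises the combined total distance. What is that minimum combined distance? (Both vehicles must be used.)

Check every non-empty split of the stops between the two vehicles; for each half take its own optimal tour:
  {Z} + {X, U, K, Y, B}: 14 + 63 = 77
  {X} + {Z, U, K, Y, B}: 52 + 62 = 114
  {Z, X} + {U, K, Y, B}: 52 + 62 = 114
  {U} + {Z, X, K, Y, B}: 24 + 63 = 87
  {Z, U} + {X, K, Y, B}: 24 + 63 = 87
  {X, U} + {Z, K, Y, B}: 52 + 62 = 114
  … (31 splits in total)
Best: vehicle 1 H → Z → H = 14; vehicle 2 H → X → K → Y → B → U → H = 63; combined 77.

77 min — the smallest possible combined total.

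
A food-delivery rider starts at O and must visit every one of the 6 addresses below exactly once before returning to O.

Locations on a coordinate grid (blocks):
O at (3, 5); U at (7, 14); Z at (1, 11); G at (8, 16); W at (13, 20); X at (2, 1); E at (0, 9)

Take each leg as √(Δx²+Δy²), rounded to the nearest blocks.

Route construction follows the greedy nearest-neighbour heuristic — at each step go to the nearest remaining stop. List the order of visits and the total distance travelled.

Total distance 47 blocks via the nearest-neighbour route O → X → E → Z → U → G → W → O.

At O the remaining stops are X 4, E 5, Z 6, U 10, G 12, W 18; go to X.
At X the remaining stops are E 8, Z 10, U 14, G 16, W 22; go to E.
At E the remaining stops are Z 2, U 9, G 11, W 17; go to Z.
At Z the remaining stops are U 7, G 9, W 15; go to U.
At U the remaining stops are G 2, W 8; go to G.
At G the remaining stops are W 6; go to W.
Return W→O: 18.
Total = 4 + 8 + 2 + 7 + 2 + 6 + 18 = 47.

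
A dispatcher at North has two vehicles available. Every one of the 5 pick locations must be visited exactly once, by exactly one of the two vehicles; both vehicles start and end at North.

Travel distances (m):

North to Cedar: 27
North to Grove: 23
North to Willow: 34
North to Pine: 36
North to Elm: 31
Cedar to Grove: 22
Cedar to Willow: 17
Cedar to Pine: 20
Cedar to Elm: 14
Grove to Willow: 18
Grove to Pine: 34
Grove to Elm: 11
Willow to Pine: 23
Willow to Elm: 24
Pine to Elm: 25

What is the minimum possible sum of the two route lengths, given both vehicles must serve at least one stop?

Check every non-empty split of the stops between the two vehicles; for each half take its own optimal tour:
  {Cedar} + {Grove, Willow, Pine, Elm}: 54 + 116 = 170
  {Grove} + {Cedar, Willow, Pine, Elm}: 46 + 121 = 167
  {Cedar, Grove} + {Willow, Pine, Elm}: 72 + 113 = 185
  {Willow} + {Cedar, Grove, Pine, Elm}: 68 + 104 = 172
  {Cedar, Willow} + {Grove, Pine, Elm}: 78 + 95 = 173
  {Grove, Willow} + {Cedar, Pine, Elm}: 75 + 101 = 176
  … (15 splits in total)
Best: vehicle 1 North → Grove → North = 46; vehicle 2 North → Pine → Willow → Cedar → Elm → North = 121; combined 167.

167 m — the smallest possible combined total.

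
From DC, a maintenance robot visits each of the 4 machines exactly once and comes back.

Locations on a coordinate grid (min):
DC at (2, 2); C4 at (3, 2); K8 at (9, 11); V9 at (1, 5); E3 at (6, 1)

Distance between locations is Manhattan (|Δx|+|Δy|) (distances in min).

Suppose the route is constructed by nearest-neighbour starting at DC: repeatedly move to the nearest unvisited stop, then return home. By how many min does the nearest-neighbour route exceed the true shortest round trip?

The nearest-neighbour route is 8 min longer than optimal.

From DC: C4=1, V9=4, E3=5, K8=16 → choose C4 (1).
From C4: E3=4, V9=5, K8=15 → choose E3 (4).
From E3: V9=9, K8=13 → choose V9 (9).
From V9: K8=14 → choose K8 (14).
NN route DC → C4 → E3 → V9 → K8 → DC costs 44.
Optimal: DC → C4 → E3 → K8 → V9 → DC costs 36 (by enumerating all 12 distinct tours).
Excess = 44 − 36 = 8.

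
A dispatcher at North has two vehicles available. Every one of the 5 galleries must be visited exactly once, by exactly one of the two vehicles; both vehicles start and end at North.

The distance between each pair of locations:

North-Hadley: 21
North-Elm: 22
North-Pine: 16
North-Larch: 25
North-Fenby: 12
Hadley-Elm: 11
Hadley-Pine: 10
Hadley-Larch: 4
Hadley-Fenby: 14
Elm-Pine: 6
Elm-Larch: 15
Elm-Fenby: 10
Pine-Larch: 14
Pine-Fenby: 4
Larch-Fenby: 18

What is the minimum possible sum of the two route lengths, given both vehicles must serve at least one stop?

86 — the smallest possible combined total.

Try each way of splitting the stops between the two vehicles (each non-empty) and, for each split, find the best tour for each vehicle:
  {Hadley} + {Elm, Pine, Larch, Fenby}: 42 + 62 = 104
  {Elm} + {Hadley, Pine, Larch, Fenby}: 44 + 55 = 99
  {Hadley, Elm} + {Pine, Larch, Fenby}: 54 + 55 = 109
  {Pine} + {Hadley, Elm, Larch, Fenby}: 32 + 62 = 94
  {Hadley, Pine} + {Elm, Larch, Fenby}: 47 + 62 = 109
  {Elm, Pine} + {Hadley, Larch, Fenby}: 44 + 55 = 99
  … (15 splits in total)
  {Hadley, Elm, Pine, Larch} + {Fenby}: 62 + 24 = 86  ← best
Best: vehicle 1 North → Hadley → Larch → Elm → Pine → North = 62; vehicle 2 North → Fenby → North = 24; combined 86.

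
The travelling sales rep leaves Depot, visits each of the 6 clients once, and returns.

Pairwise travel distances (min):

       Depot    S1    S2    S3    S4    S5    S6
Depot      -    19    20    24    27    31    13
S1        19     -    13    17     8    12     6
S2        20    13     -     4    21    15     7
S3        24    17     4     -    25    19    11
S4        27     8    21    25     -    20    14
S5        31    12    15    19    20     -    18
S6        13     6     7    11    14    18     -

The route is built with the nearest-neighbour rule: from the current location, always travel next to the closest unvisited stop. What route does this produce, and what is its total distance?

Nearest-neighbour total = 90 min; route Depot → S6 → S1 → S4 → S5 → S2 → S3 → Depot.

At Depot the remaining stops are S6 13, S1 19, S2 20, S3 24, S4 27, S5 31; go to S6.
At S6 the remaining stops are S1 6, S2 7, S3 11, S4 14, S5 18; go to S1.
At S1 the remaining stops are S4 8, S5 12, S2 13, S3 17; go to S4.
At S4 the remaining stops are S5 20, S2 21, S3 25; go to S5.
At S5 the remaining stops are S2 15, S3 19; go to S2.
At S2 the remaining stops are S3 4; go to S3.
Return S3→Depot: 24.
Total = 13 + 6 + 8 + 20 + 15 + 4 + 24 = 90.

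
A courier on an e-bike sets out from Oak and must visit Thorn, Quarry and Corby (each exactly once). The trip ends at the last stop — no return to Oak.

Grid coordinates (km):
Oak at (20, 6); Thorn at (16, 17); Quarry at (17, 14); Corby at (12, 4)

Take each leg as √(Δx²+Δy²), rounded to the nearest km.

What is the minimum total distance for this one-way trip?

Minimum one-way distance = 22 km.

There are 3! = 6 possible orderings.
Oak→Thorn→Quarry→Corby: 12+3+11 = 26
Oak→Thorn→Corby→Quarry: 12+14+11 = 37
Oak→Quarry→Thorn→Corby: 9+3+14 = 26
Oak→Quarry→Corby→Thorn: 9+11+14 = 34
Oak→Corby→Thorn→Quarry: 8+14+3 = 25
Oak→Corby→Quarry→Thorn: 8+11+3 = 22
The minimum is 22.
One shortest path: Oak → Corby → Quarry → Thorn.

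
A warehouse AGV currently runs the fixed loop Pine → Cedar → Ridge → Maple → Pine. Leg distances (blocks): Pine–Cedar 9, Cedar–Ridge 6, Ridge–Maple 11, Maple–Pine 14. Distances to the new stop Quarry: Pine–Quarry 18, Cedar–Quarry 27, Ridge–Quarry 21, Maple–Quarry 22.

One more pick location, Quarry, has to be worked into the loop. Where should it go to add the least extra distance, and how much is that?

Insertion cost between consecutive stops i–j is d(i,Quarry) + d(Quarry,j) − d(i,j):
  between Pine and Cedar: 18 + 27 − 9 = 36
  between Cedar and Ridge: 27 + 21 − 6 = 42
  between Ridge and Maple: 21 + 22 − 11 = 32
  between Maple and Pine: 22 + 18 − 14 = 26
Cheapest insertion is between Maple and Pine, adding 26.
New total = 40 + 26 = 66.

Minimum extra distance: 26 blocks, inserting Quarry between Maple and Pine.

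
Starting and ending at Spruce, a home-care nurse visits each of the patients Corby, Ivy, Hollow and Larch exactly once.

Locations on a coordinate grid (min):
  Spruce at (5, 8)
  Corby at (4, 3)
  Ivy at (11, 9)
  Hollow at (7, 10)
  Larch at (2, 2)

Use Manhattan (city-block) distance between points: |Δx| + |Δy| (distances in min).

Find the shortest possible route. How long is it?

Minimum total distance: 34 min.

With 4 stops there are 4!/2 = 12 distinct round trips (a route and its reverse cost the same).
Spruce - Corby - Ivy - Hollow - Larch - Spruce: 6+13+5+13+9 = 46
Spruce - Corby - Ivy - Larch - Hollow - Spruce: 6+13+16+13+4 = 52
Spruce - Corby - Hollow - Ivy - Larch - Spruce: 6+10+5+16+9 = 46
Spruce - Corby - Hollow - Larch - Ivy - Spruce: 6+10+13+16+7 = 52
Spruce - Corby - Larch - Ivy - Hollow - Spruce: 6+3+16+5+4 = 34
Spruce - Corby - Larch - Hollow - Ivy - Spruce: 6+3+13+5+7 = 34
Spruce - Ivy - Corby - Hollow - Larch - Spruce: 7+13+10+13+9 = 52
Spruce - Ivy - Corby - Larch - Hollow - Spruce: 7+13+3+13+4 = 40
Spruce - Ivy - Hollow - Corby - Larch - Spruce: 7+5+10+3+9 = 34
Spruce - Ivy - Larch - Corby - Hollow - Spruce: 7+16+3+10+4 = 40
Spruce - Hollow - Corby - Ivy - Larch - Spruce: 4+10+13+16+9 = 52
Spruce - Hollow - Ivy - Corby - Larch - Spruce: 4+5+13+3+9 = 34
The minimum is 34.
One optimal route: Spruce → Corby → Larch → Ivy → Hollow → Spruce (or its reverse).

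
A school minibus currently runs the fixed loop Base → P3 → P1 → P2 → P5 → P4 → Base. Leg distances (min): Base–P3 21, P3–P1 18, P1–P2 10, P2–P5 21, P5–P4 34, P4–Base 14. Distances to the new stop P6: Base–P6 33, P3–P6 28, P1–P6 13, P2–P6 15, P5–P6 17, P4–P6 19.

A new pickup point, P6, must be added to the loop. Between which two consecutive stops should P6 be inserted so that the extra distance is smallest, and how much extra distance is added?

Insertion cost between consecutive stops i–j is d(i,P6) + d(P6,j) − d(i,j):
  between Base and P3: 33 + 28 − 21 = 40
  between P3 and P1: 28 + 13 − 18 = 23
  between P1 and P2: 13 + 15 − 10 = 18
  between P2 and P5: 15 + 17 − 21 = 11
  between P5 and P4: 17 + 19 − 34 = 2
  between P4 and Base: 19 + 33 − 14 = 38
Cheapest insertion is between P5 and P4, adding 2.
New total = 118 + 2 = 120.

Adding 2 min by placing P6 on the P5–P4 leg.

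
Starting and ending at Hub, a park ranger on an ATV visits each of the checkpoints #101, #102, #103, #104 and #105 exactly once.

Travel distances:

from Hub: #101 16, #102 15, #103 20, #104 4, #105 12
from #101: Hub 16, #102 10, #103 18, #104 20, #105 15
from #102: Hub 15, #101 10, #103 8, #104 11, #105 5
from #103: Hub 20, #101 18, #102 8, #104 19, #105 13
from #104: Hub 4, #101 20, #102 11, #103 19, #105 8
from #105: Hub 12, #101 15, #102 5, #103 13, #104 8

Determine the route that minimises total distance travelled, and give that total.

With 5 stops there are 5!/2 = 60 distinct round trips (a route and its reverse cost the same).
Hub-#101-#102-#103-#104-#105-Hub: 16+10+8+19+8+12 = 73
Hub-#101-#102-#103-#105-#104-Hub: 16+10+8+13+8+4 = 59
Hub-#101-#102-#104-#103-#105-Hub: 16+10+11+19+13+12 = 81
Hub-#101-#102-#104-#105-#103-Hub: 16+10+11+8+13+20 = 78
Hub-#101-#102-#105-#103-#104-Hub: 16+10+5+13+19+4 = 67
Hub-#101-#102-#105-#104-#103-Hub: 16+10+5+8+19+20 = 78
Hub-#101-#103-#102-#104-#105-Hub: 16+18+8+11+8+12 = 73
Hub-#101-#103-#102-#105-#104-Hub: 16+18+8+5+8+4 = 59
Hub-#101-#103-#104-#102-#105-Hub: 16+18+19+11+5+12 = 81
Hub-#101-#103-#104-#105-#102-Hub: 16+18+19+8+5+15 = 81
Hub-#101-#103-#105-#102-#104-Hub: 16+18+13+5+11+4 = 67
Hub-#101-#103-#105-#104-#102-Hub: 16+18+13+8+11+15 = 81
Hub-#101-#104-#102-#103-#105-Hub: 16+20+11+8+13+12 = 80
Hub-#101-#104-#102-#105-#103-Hub: 16+20+11+5+13+20 = 85
… (46 more)
The minimum is 59.
One optimal route: Hub → #101 → #102 → #103 → #105 → #104 → Hub (or its reverse).

Shortest round trip = 59.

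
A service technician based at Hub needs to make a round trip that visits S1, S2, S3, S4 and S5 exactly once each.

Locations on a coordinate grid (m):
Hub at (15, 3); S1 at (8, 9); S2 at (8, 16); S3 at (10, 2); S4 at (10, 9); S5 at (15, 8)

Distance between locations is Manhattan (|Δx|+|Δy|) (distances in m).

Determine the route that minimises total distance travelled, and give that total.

Shortest round trip = 42 m.

Hub-S1-S2-S3-S4-S5-Hub: 13+7+16+7+6+5 = 54
Hub-S1-S2-S3-S5-S4-Hub: 13+7+16+11+6+11 = 64
Hub-S1-S2-S4-S3-S5-Hub: 13+7+9+7+11+5 = 52
Hub-S1-S2-S4-S5-S3-Hub: 13+7+9+6+11+6 = 52
Hub-S1-S2-S5-S3-S4-Hub: 13+7+15+11+7+11 = 64
Hub-S1-S2-S5-S4-S3-Hub: 13+7+15+6+7+6 = 54
Hub-S1-S3-S2-S4-S5-Hub: 13+9+16+9+6+5 = 58
Hub-S1-S3-S2-S5-S4-Hub: 13+9+16+15+6+11 = 70
Hub-S1-S3-S4-S2-S5-Hub: 13+9+7+9+15+5 = 58
Hub-S1-S3-S4-S5-S2-Hub: 13+9+7+6+15+20 = 70
Hub-S1-S3-S5-S2-S4-Hub: 13+9+11+15+9+11 = 68
Hub-S1-S3-S5-S4-S2-Hub: 13+9+11+6+9+20 = 68
Hub-S1-S4-S2-S3-S5-Hub: 13+2+9+16+11+5 = 56
Hub-S1-S4-S2-S5-S3-Hub: 13+2+9+15+11+6 = 56
… (46 more)
Hub-S3-S1-S2-S4-S5-Hub: 6+9+7+9+6+5 = 42  ← best
The minimum is 42.
One optimal route: Hub → S3 → S1 → S2 → S4 → S5 → Hub (or its reverse).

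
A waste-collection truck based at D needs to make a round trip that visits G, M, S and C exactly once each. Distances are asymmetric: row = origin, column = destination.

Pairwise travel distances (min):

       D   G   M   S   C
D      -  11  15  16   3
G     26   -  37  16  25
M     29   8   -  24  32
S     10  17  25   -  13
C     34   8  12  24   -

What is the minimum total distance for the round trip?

Minimum total distance: 49 min.

D → G → M → S → C → D: 11+37+24+13+34 = 119
D → G → M → C → S → D: 11+37+32+24+10 = 114
D → G → S → M → C → D: 11+16+25+32+34 = 118
D → G → S → C → M → D: 11+16+13+12+29 = 81
D → G → C → M → S → D: 11+25+12+24+10 = 82
D → G → C → S → M → D: 11+25+24+25+29 = 114
D → M → G → S → C → D: 15+8+16+13+34 = 86
D → M → G → C → S → D: 15+8+25+24+10 = 82
D → M → S → G → C → D: 15+24+17+25+34 = 115
D → M → S → C → G → D: 15+24+13+8+26 = 86
D → M → C → G → S → D: 15+32+8+16+10 = 81
D → M → C → S → G → D: 15+32+24+17+26 = 114
D → S → G → M → C → D: 16+17+37+32+34 = 136
D → S → G → C → M → D: 16+17+25+12+29 = 99
… (10 more)
D → C → M → G → S → D: 3+12+8+16+10 = 49  ← best
The minimum is 49.
One optimal route: D → C → M → G → S → D.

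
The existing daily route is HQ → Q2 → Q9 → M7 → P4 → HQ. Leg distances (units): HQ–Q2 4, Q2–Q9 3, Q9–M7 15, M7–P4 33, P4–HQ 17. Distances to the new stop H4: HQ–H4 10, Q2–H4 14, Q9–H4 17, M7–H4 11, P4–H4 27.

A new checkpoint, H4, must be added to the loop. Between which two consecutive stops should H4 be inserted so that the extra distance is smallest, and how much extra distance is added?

Minimum extra distance: 5, inserting H4 between M7 and P4.

Insertion cost between consecutive stops i–j is d(i,H4) + d(H4,j) − d(i,j):
  between HQ and Q2: 10 + 14 − 4 = 20
  between Q2 and Q9: 14 + 17 − 3 = 28
  between Q9 and M7: 17 + 11 − 15 = 13
  between M7 and P4: 11 + 27 − 33 = 5
  between P4 and HQ: 27 + 10 − 17 = 20
Cheapest insertion is between M7 and P4, adding 5.
New total = 72 + 5 = 77.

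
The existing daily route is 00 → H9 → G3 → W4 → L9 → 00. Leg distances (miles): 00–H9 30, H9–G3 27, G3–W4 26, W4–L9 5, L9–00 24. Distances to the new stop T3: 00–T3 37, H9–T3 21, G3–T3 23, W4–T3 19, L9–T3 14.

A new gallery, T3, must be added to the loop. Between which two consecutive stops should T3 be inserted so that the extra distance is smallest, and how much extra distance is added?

Minimum extra distance: 16 miles, inserting T3 between G3 and W4.

Insertion cost between consecutive stops i–j is d(i,T3) + d(T3,j) − d(i,j):
  between 00 and H9: 37 + 21 − 30 = 28
  between H9 and G3: 21 + 23 − 27 = 17
  between G3 and W4: 23 + 19 − 26 = 16
  between W4 and L9: 19 + 14 − 5 = 28
  between L9 and 00: 14 + 37 − 24 = 27
Cheapest insertion is between G3 and W4, adding 16.
New total = 112 + 16 = 128.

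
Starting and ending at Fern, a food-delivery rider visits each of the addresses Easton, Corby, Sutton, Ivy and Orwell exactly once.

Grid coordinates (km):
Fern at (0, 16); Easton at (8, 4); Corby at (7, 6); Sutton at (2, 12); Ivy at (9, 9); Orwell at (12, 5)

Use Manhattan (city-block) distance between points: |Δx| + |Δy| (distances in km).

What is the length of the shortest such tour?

Minimum total distance: 48 km.

With 5 stops there are 5!/2 = 60 distinct round trips (a route and its reverse cost the same).
Fern - Easton - Corby - Sutton - Ivy - Orwell - Fern: 20+3+11+10+7+23 = 74
Fern - Easton - Corby - Sutton - Orwell - Ivy - Fern: 20+3+11+17+7+16 = 74
Fern - Easton - Corby - Ivy - Sutton - Orwell - Fern: 20+3+5+10+17+23 = 78
Fern - Easton - Corby - Ivy - Orwell - Sutton - Fern: 20+3+5+7+17+6 = 58
Fern - Easton - Corby - Orwell - Sutton - Ivy - Fern: 20+3+6+17+10+16 = 72
Fern - Easton - Corby - Orwell - Ivy - Sutton - Fern: 20+3+6+7+10+6 = 52
Fern - Easton - Sutton - Corby - Ivy - Orwell - Fern: 20+14+11+5+7+23 = 80
Fern - Easton - Sutton - Corby - Orwell - Ivy - Fern: 20+14+11+6+7+16 = 74
Fern - Easton - Sutton - Ivy - Corby - Orwell - Fern: 20+14+10+5+6+23 = 78
Fern - Easton - Sutton - Ivy - Orwell - Corby - Fern: 20+14+10+7+6+17 = 74
Fern - Easton - Sutton - Orwell - Corby - Ivy - Fern: 20+14+17+6+5+16 = 78
Fern - Easton - Sutton - Orwell - Ivy - Corby - Fern: 20+14+17+7+5+17 = 80
Fern - Easton - Ivy - Corby - Sutton - Orwell - Fern: 20+6+5+11+17+23 = 82
Fern - Easton - Ivy - Corby - Orwell - Sutton - Fern: 20+6+5+6+17+6 = 60
… (46 more)
Fern - Corby - Easton - Orwell - Ivy - Sutton - Fern: 17+3+5+7+10+6 = 48  ← best
The minimum is 48.
One optimal route: Fern → Corby → Easton → Orwell → Ivy → Sutton → Fern (or its reverse).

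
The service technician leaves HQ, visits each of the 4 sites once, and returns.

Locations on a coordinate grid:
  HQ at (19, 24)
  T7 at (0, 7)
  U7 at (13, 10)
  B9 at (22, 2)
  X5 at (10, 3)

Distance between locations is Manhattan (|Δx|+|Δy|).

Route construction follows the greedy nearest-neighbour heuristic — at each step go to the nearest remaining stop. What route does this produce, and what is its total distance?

HQ → [U7:20 / B9:25 / X5:30 / T7:36] → U7 (20)
U7 → [X5:10 / T7:16 / B9:17] → X5 (10)
X5 → [B9:13 / T7:14] → B9 (13)
B9 → [T7:27] → T7 (27)
Return T7→HQ: 36.
Total = 20 + 10 + 13 + 27 + 36 = 106.

106 along HQ → U7 → X5 → B9 → T7 → HQ.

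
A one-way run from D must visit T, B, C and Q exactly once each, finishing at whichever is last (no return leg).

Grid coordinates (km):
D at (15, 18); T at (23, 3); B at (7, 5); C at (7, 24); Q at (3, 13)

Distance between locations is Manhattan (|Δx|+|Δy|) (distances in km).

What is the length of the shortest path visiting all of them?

There are 4! = 24 possible orderings.
D→T→B→C→Q: 23+18+19+15 = 75
D→T→B→Q→C: 23+18+12+15 = 68
D→T→C→B→Q: 23+37+19+12 = 91
D→T→C→Q→B: 23+37+15+12 = 87
D→T→Q→B→C: 23+30+12+19 = 84
D→T→Q→C→B: 23+30+15+19 = 87
D→B→T→C→Q: 21+18+37+15 = 91
D→B→T→Q→C: 21+18+30+15 = 84
D→B→C→T→Q: 21+19+37+30 = 107
D→B→C→Q→T: 21+19+15+30 = 85
D→B→Q→T→C: 21+12+30+37 = 100
D→B→Q→C→T: 21+12+15+37 = 85
D→C→T→B→Q: 14+37+18+12 = 81
D→C→T→Q→B: 14+37+30+12 = 93
… (10 more)
D→C→Q→B→T: 14+15+12+18 = 59  ← best
The minimum is 59.
One shortest path: D → C → Q → B → T.

59 km — the minimum one-way total.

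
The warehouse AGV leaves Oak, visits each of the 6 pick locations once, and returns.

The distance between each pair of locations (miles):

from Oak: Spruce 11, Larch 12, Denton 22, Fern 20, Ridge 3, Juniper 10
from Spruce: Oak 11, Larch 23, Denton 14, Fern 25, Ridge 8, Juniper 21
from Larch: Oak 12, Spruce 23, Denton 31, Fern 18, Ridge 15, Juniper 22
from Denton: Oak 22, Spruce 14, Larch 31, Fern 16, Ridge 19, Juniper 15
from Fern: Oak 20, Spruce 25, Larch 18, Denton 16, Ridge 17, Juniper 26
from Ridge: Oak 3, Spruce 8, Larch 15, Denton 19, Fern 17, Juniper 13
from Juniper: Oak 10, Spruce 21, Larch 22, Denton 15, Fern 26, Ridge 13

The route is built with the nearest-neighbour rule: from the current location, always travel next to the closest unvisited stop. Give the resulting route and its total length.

Oak → [Ridge:3 / Juniper:10 / Spruce:11 / Larch:12 / Fern:20 / Denton:22] → Ridge (3)
Ridge → [Spruce:8 / Juniper:13 / Larch:15 / Fern:17 / Denton:19] → Spruce (8)
Spruce → [Denton:14 / Juniper:21 / Larch:23 / Fern:25] → Denton (14)
Denton → [Juniper:15 / Fern:16 / Larch:31] → Juniper (15)
Juniper → [Larch:22 / Fern:26] → Larch (22)
Larch → [Fern:18] → Fern (18)
Return Fern→Oak: 20.
Total = 3 + 8 + 14 + 15 + 22 + 18 + 20 = 100.

100 miles along Oak → Ridge → Spruce → Denton → Juniper → Larch → Fern → Oak.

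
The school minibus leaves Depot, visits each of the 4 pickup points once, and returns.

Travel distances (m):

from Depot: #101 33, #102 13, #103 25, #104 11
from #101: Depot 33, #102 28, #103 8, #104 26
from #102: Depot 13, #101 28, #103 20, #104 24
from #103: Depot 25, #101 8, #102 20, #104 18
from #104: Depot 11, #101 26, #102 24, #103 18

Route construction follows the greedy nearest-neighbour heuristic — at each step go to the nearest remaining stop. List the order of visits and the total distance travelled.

From Depot: distances to unvisited — #104=11, #102=13, #103=25, #101=33. Nearest is #104 (11).
From #104: distances to unvisited — #103=18, #102=24, #101=26. Nearest is #103 (18).
From #103: distances to unvisited — #101=8, #102=20. Nearest is #101 (8).
From #101: distances to unvisited — #102=28. Nearest is #102 (28).
Return #102→Depot: 13.
Total = 11 + 18 + 8 + 28 + 13 = 78.

Nearest-neighbour total = 78 m; route Depot → #104 → #103 → #101 → #102 → Depot.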